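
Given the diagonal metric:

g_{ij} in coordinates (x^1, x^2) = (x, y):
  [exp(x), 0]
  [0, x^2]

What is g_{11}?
With x^1 = x, x^2 = y, g_{11} = g_{xx} is the row-1, column-1 entry of the matrix.
g_{11} = exp(x)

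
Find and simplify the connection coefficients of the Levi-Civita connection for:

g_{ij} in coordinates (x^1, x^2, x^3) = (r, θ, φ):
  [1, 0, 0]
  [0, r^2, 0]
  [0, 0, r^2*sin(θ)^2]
Using Γ^k_{ij} = (1/2) g^{km} (∂_i g_{mj} + ∂_j g_{mi} - ∂_m g_{ij}); the metric is diagonal, so only the m = k term contributes.
Non-zero symbols (using the symmetry Γ^k_{ij} = Γ^k_{ji}):
Γ^r_{θ θ} = (1/2) g^{rr} (∂_θ g_{rθ} + ∂_θ g_{rθ} - ∂_r g_{θθ}) = (1/2)(1)((0) + (0) - (2*r)) = -r
Γ^r_{φ φ} = (1/2) g^{rr} (∂_φ g_{rφ} + ∂_φ g_{rφ} - ∂_r g_{φφ}) = (1/2)(1)((0) + (0) - (2*r*sin(θ)^2)) = -r*sin(θ)^2
Γ^θ_{r θ} = (1/2) g^{θθ} (∂_r g_{θθ} + ∂_θ g_{θr} - ∂_θ g_{rθ}) = (1/2)(1/r^2)((2*r) + (0) - (0)) = 1/r
Γ^θ_{φ φ} = (1/2) g^{θθ} (∂_φ g_{θφ} + ∂_φ g_{θφ} - ∂_θ g_{φφ}) = (1/2)(1/r^2)((0) + (0) - (r^2*sin(2*θ))) = -sin(2*θ)/2
Γ^φ_{r φ} = (1/2) g^{φφ} (∂_r g_{φφ} + ∂_φ g_{φr} - ∂_φ g_{rφ}) = (1/2)(1/(r^2*sin(θ)^2))((2*r*sin(θ)^2) + (0) - (0)) = 1/r
Γ^φ_{θ φ} = (1/2) g^{φφ} (∂_θ g_{φφ} + ∂_φ g_{φθ} - ∂_φ g_{θφ}) = (1/2)(1/(r^2*sin(θ)^2))((r^2*sin(2*θ)) + (0) - (0)) = 1/tan(θ)
All other Christoffel symbols are zero.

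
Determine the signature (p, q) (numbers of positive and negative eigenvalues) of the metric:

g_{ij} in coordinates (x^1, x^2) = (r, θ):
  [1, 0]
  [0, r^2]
The metric is diagonal, so its eigenvalues are the diagonal entries: 1, r^2 (at a generic point, where coordinate-dependent entries are positive).
2 positive, 0 negative.
(2, 0) - Riemannian (positive definite)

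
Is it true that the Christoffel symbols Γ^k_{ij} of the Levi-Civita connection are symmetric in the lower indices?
The Levi-Civita connection is torsion-free, which is exactly Γ^k_{ij} = Γ^k_{ji}.
Yes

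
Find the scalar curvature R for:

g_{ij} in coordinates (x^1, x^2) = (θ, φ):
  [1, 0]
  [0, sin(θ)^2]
Non-zero Christoffel symbols (Γ^k_{ij} = Γ^k_{ji}):
Γ^θ_{φ φ} = -sin(2*θ)/2
Γ^φ_{θ φ} = 1/tan(θ)
Ricci tensor (R_{ij} = R^k_{ikj}): R_{θθ} = 1, R_{θφ} = 0, R_{φφ} = sin(θ)^2
Inverse metric: g^{θθ} = 1, g^{φφ} = 1/sin(θ)^2
R = g^{ij} R_{ij} = (1)(1) + (1/sin(θ)^2)(sin(θ)^2) = 2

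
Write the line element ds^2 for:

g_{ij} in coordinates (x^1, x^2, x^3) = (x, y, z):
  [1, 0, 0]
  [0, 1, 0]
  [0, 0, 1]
ds^2 = g_{ij} dx^i dx^j; only the non-zero components contribute.
ds^2 = dx^2 + dy^2 + dz^2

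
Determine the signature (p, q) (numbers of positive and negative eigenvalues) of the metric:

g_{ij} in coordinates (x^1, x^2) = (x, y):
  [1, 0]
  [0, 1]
The metric is diagonal, so its eigenvalues are the diagonal entries: 1, 1 (at a generic point, where coordinate-dependent entries are positive).
2 positive, 0 negative.
(2, 0) - Riemannian (positive definite)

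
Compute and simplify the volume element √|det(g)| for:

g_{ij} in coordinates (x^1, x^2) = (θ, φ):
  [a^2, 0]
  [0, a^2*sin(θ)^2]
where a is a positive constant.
det(g) = a^4*sin(θ)^2
√|det(g)| = a^2*sin(θ) (taking 0 < θ < π so that |sin(θ)| = sin(θ))
Volume element: dV = a^2*sin(θ) dθ dφ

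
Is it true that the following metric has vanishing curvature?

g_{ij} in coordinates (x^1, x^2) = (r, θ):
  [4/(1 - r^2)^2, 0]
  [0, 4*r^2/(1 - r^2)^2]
Non-zero Christoffel symbols:
Γ^r_{r r} = 2*r/(1 - r^2)
Γ^r_{θ θ} = (r^3 + r)/(r^2 - 1)
Γ^θ_{r θ} = (-r^2 - 1)/(r^3 - r)
Ricci tensor: R_{rr} = -4/(r^2 - 1)^2, R_{rθ} = 0, R_{θθ} = -4*r^2/(r^2 - 1)^2
The Ricci tensor is non-zero, so the Riemann tensor is non-zero: not flat.
No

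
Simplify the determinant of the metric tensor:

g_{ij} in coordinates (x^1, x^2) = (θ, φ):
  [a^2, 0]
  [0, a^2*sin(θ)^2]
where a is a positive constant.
For a 2×2 metric: det(g) = g_{11}·g_{22} - g_{12}·g_{21}
= (a^2)·(a^2*sin(θ)^2) - (0)·(0)
= a^4*sin(θ)^2 - 0
det(g) = a^4*sin(θ)^2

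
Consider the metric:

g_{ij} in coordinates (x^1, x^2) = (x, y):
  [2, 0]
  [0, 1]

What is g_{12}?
With x^1 = x, x^2 = y, g_{12} = g_{xy} is the row-1, column-2 entry of the matrix.
g_{12} = 0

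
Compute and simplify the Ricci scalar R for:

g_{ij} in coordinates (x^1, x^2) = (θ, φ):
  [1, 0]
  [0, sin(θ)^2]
Non-zero Christoffel symbols (Γ^k_{ij} = Γ^k_{ji}):
Γ^θ_{φ φ} = -sin(2*θ)/2
Γ^φ_{θ φ} = 1/tan(θ)
Ricci tensor (R_{ij} = R^k_{ikj}): R_{θθ} = 1, R_{θφ} = 0, R_{φφ} = sin(θ)^2
Inverse metric: g^{θθ} = 1, g^{φφ} = 1/sin(θ)^2
R = g^{ij} R_{ij} = (1)(1) + (1/sin(θ)^2)(sin(θ)^2) = 2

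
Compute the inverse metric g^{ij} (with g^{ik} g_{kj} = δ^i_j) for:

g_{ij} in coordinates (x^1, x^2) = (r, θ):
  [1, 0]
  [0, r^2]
The metric is diagonal, so g^{ij} is diagonal with entries 1/g_{ii}: diag(1, 1/(r^2)).
g^{ij}:
  [1, 0]
  [0, 1/r^2]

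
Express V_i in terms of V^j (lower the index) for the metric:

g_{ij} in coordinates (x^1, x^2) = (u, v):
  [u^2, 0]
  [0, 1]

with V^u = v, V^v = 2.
V_i = g_{ij} V^j:
V_u = (u^2)(v) + (0)(2) = u^2*v
V_v = (0)(v) + (1)(2) = 2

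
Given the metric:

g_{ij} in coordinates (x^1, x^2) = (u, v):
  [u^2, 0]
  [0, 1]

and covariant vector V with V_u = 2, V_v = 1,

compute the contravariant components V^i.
Inverse metric (diagonal): g^{uu} = 1/u^2, g^{vv} = 1
V^i = g^{ij} V_j:
V^u = (1/u^2)(2) + (0)(1) = 2/u^2
V^v = (0)(2) + (1)(1) = 1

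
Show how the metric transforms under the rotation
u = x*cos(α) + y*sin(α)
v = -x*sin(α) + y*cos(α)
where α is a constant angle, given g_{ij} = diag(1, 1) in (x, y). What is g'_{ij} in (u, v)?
Invert the transformation: x = u*cos(α) - v*sin(α), y = u*sin(α) + v*cos(α)
g'_{ij} = (∂x^k/∂x'^i)(∂x^l/∂x'^j) g_{kl}; with g_{kl} = δ_{kl} this is Σ_k (∂x^k/∂x'^i)(∂x^k/∂x'^j).
Jacobian: ∂x/∂u = cos(α), ∂x/∂v = -sin(α), ∂y/∂u = sin(α), ∂y/∂v = cos(α)
g'_{uu} = (cos(α))(cos(α)) + (sin(α))(sin(α)) = 1
g'_{uv} = (cos(α))(-sin(α)) + (sin(α))(cos(α)) = 0
g'_{vv} = (-sin(α))(-sin(α)) + (cos(α))(cos(α)) = 1
g'_{ij} = diag(1, 1)
The Euclidean metric is invariant under rotations.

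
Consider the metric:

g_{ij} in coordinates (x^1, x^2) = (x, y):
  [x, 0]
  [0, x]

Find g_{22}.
With x^1 = x, x^2 = y, g_{22} = g_{yy} is the row-2, column-2 entry of the matrix.
g_{22} = x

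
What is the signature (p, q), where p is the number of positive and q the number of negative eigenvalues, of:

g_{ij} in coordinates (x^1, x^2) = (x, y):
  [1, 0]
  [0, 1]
The metric is diagonal, so its eigenvalues are the diagonal entries: 1, 1 (at a generic point, where coordinate-dependent entries are positive).
2 positive, 0 negative.
(2, 0) - Riemannian (positive definite)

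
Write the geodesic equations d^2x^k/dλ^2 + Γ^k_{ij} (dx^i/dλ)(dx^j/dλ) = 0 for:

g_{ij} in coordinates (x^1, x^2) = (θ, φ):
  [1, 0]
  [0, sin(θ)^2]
Geodesic equation: d^2x^k/dλ^2 + Γ^k_{ij} (dx^i/dλ)(dx^j/dλ) = 0.
Non-zero Christoffel symbols:
Γ^θ_{φ φ} = -sin(2*θ)/2
Γ^φ_{θ φ} = 1/tan(θ)
Substituting (the symmetric pair Γ^k_{ij}, Γ^k_{ji} combines into a factor 2):
d^2θ/dλ^2 - (sin(2*θ)/2) (dφ/dλ)^2 = 0
d^2φ/dλ^2 + (2/tan(θ)) (dθ/dλ)(dφ/dλ) = 0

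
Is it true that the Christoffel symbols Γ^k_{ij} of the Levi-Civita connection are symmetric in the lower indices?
The Levi-Civita connection is torsion-free, which is exactly Γ^k_{ij} = Γ^k_{ji}.
Yes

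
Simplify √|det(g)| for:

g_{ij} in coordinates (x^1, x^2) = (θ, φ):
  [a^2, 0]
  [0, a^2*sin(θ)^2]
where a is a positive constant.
det(g) = a^4*sin(θ)^2
√|det(g)| = a^2*sin(θ) (taking 0 < θ < π so that |sin(θ)| = sin(θ))
Volume element: dV = a^2*sin(θ) dθ dφ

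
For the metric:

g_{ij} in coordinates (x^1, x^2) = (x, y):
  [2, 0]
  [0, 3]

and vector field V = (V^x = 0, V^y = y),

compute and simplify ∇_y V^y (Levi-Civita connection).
All Christoffel symbols are zero.
∇_y V^y = ∂_y V^y + Γ^y_{y j} V^j
  = (1) + (0)(0) + (0)(y)
  = 1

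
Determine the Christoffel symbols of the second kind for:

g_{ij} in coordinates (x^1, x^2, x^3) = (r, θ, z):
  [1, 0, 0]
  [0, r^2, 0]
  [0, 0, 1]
Using Γ^k_{ij} = (1/2) g^{km} (∂_i g_{mj} + ∂_j g_{mi} - ∂_m g_{ij}); the metric is diagonal, so only the m = k term contributes.
Non-zero symbols (using the symmetry Γ^k_{ij} = Γ^k_{ji}):
Γ^r_{θ θ} = (1/2) g^{rr} (∂_θ g_{rθ} + ∂_θ g_{rθ} - ∂_r g_{θθ}) = (1/2)(1)((0) + (0) - (2*r)) = -r
Γ^θ_{r θ} = (1/2) g^{θθ} (∂_r g_{θθ} + ∂_θ g_{θr} - ∂_θ g_{rθ}) = (1/2)(1/r^2)((2*r) + (0) - (0)) = 1/r
All other Christoffel symbols are zero.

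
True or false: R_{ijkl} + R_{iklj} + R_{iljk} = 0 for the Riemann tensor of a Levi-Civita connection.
This is the first (algebraic) Bianchi identity.
True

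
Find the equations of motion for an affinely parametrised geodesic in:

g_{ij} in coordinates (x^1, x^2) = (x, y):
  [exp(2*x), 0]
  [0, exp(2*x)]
Geodesic equation: d^2x^k/dλ^2 + Γ^k_{ij} (dx^i/dλ)(dx^j/dλ) = 0.
Non-zero Christoffel symbols:
Γ^x_{x x} = 1
Γ^x_{y y} = -1
Γ^y_{x y} = 1
Substituting (the symmetric pair Γ^k_{ij}, Γ^k_{ji} combines into a factor 2):
d^2x/dλ^2 + (dx/dλ)^2 - (dy/dλ)^2 = 0
d^2y/dλ^2 + 2 (dx/dλ)(dy/dλ) = 0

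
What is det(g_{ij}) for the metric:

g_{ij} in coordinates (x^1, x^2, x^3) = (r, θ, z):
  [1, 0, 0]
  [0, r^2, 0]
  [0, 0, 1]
Diagonal metric: det(g) = g_{11}·g_{22}·g_{33}
= (1)·(r^2)·(1)
det(g) = r^2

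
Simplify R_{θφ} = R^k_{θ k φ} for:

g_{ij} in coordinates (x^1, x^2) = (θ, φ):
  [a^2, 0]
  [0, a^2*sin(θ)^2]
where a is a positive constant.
Non-zero Christoffel symbols (Γ^k_{ij} = Γ^k_{ji}):
Γ^θ_{φ φ} = -sin(2*θ)/2
Γ^φ_{θ φ} = 1/tan(θ)
R^θ_{θ θ φ} = 0 (a repeated index in an antisymmetric pair)
R^φ_{θ φ φ} = 0 (a repeated index in an antisymmetric pair)
R_{θφ} = R^θ_{θ θ φ} + R^φ_{θ φ φ} = (0) + (0) = 0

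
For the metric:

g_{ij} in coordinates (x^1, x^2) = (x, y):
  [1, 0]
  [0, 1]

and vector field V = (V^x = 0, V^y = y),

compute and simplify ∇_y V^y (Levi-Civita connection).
All Christoffel symbols are zero.
∇_y V^y = ∂_y V^y + Γ^y_{y j} V^j
  = (1) + (0)(0) + (0)(y)
  = 1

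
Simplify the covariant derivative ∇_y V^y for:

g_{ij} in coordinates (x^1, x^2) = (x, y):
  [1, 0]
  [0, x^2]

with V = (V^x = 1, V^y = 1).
Non-zero Christoffel symbols:
Γ^x_{y y} = -x
Γ^y_{x y} = 1/x
∇_y V^y = ∂_y V^y + Γ^y_{y j} V^j
  = (0) + (1/x)(1) + (0)(1)
  = 1/x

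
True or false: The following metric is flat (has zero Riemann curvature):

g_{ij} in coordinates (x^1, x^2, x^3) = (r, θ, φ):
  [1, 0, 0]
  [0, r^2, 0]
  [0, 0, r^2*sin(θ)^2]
Non-zero Christoffel symbols:
Γ^r_{θ θ} = -r
Γ^r_{φ φ} = -r*sin(θ)^2
Γ^θ_{r θ} = 1/r
Γ^θ_{φ φ} = -sin(2*θ)/2
Γ^φ_{r φ} = 1/r
Γ^φ_{θ φ} = 1/tan(θ)
Ricci tensor: R_{rr} = 0, R_{rθ} = 0, R_{rφ} = 0, R_{θθ} = 0, R_{θφ} = 0, R_{φφ} = 0
All R_{ij} vanish; in 3 dimensions the Riemann tensor is fully determined by the Ricci tensor, so R^i_{jkl} = 0: the metric is flat (curvilinear coordinates on flat space).
True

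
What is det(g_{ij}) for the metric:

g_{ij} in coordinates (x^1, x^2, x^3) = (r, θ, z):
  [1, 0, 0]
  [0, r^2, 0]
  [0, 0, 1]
Diagonal metric: det(g) = g_{11}·g_{22}·g_{33}
= (1)·(r^2)·(1)
det(g) = r^2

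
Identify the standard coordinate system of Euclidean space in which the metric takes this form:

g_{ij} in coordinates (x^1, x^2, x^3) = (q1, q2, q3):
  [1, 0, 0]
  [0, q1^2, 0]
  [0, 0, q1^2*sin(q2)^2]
The line element ds^2 = dq1^2 + q1^2 dq2^2 + q1^2 sin(q2)^2 dq3^2 is dr^2 + r^2 dθ^2 + r^2 sin(θ)^2 dφ^2 with q1 = r, q2 = θ, q3 = φ.
spherical coordinates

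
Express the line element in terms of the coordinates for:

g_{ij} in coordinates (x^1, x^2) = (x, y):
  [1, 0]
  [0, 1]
ds^2 = g_{ij} dx^i dx^j; only the non-zero components contribute.
ds^2 = dx^2 + dy^2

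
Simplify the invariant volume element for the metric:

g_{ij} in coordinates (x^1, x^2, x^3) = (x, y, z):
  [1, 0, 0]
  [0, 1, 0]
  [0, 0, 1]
det(g) = 1
√|det(g)| = 1
Volume element: dV = 1 dx dy dz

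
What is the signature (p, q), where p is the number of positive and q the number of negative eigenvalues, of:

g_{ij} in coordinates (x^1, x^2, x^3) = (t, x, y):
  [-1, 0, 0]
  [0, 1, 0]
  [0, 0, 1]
The metric is diagonal, so its eigenvalues are the diagonal entries: -1, 1, 1 (at a generic point, where coordinate-dependent entries are positive).
2 positive, 1 negative.
(2, 1) - Lorentzian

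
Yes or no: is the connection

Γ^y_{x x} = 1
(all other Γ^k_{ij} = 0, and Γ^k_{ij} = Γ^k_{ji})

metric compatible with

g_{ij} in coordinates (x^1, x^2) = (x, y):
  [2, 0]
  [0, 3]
Using ∇_k g_{ij} = ∂_k g_{ij} - Γ^m_{ki} g_{mj} - Γ^m_{kj} g_{im}:
∇_x g_{xy} = (0) - (3) - (0) = -3 ≠ 0
So the connection is not metric compatible (it is not the Levi-Civita connection).
No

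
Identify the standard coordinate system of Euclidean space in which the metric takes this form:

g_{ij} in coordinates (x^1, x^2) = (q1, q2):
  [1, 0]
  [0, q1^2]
The line element ds^2 = dq1^2 + q1^2 dq2^2 is dr^2 + r^2 dθ^2 with q1 = r, q2 = θ.
polar coordinates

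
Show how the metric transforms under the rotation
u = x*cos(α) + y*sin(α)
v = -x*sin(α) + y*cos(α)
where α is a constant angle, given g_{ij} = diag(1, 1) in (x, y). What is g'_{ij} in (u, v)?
Invert the transformation: x = u*cos(α) - v*sin(α), y = u*sin(α) + v*cos(α)
g'_{ij} = (∂x^k/∂x'^i)(∂x^l/∂x'^j) g_{kl}; with g_{kl} = δ_{kl} this is Σ_k (∂x^k/∂x'^i)(∂x^k/∂x'^j).
Jacobian: ∂x/∂u = cos(α), ∂x/∂v = -sin(α), ∂y/∂u = sin(α), ∂y/∂v = cos(α)
g'_{uu} = (cos(α))(cos(α)) + (sin(α))(sin(α)) = 1
g'_{uv} = (cos(α))(-sin(α)) + (sin(α))(cos(α)) = 0
g'_{vv} = (-sin(α))(-sin(α)) + (cos(α))(cos(α)) = 1
g'_{ij} = diag(1, 1)
The Euclidean metric is invariant under rotations.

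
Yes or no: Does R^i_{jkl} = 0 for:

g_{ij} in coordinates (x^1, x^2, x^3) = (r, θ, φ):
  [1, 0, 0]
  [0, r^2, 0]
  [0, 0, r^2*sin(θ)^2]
Non-zero Christoffel symbols:
Γ^r_{θ θ} = -r
Γ^r_{φ φ} = -r*sin(θ)^2
Γ^θ_{r θ} = 1/r
Γ^θ_{φ φ} = -sin(2*θ)/2
Γ^φ_{r φ} = 1/r
Γ^φ_{θ φ} = 1/tan(θ)
Ricci tensor: R_{rr} = 0, R_{rθ} = 0, R_{rφ} = 0, R_{θθ} = 0, R_{θφ} = 0, R_{φφ} = 0
All R_{ij} vanish; in 3 dimensions the Riemann tensor is fully determined by the Ricci tensor, so R^i_{jkl} = 0: the metric is flat (curvilinear coordinates on flat space).
Yes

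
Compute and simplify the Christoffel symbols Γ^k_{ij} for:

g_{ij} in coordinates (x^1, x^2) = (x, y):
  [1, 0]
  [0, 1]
Using Γ^k_{ij} = (1/2) g^{km} (∂_i g_{mj} + ∂_j g_{mi} - ∂_m g_{ij}); the metric is diagonal, so only the m = k term contributes.
Every metric component is constant, so all ∂_m g_{ij} = 0 and every Christoffel symbol vanishes.
All Christoffel symbols are zero.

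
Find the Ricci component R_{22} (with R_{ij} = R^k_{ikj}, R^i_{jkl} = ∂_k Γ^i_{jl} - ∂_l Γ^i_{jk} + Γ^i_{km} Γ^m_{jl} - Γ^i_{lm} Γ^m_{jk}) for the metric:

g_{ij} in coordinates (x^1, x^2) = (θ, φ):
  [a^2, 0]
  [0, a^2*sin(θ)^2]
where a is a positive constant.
Non-zero Christoffel symbols (Γ^k_{ij} = Γ^k_{ji}):
Γ^θ_{φ φ} = -sin(2*θ)/2
Γ^φ_{θ φ} = 1/tan(θ)
R^θ_{φ θ φ} = ∂_θ Γ^θ_{φ φ} - ∂_φ Γ^θ_{φ θ} + Γ^θ_{θ m} Γ^m_{φ φ} - Γ^θ_{φ m} Γ^m_{φ θ}
  = (-cos(2*θ)) - (0) + (0) - (-cos(θ)^2) = sin(θ)^2
R^φ_{φ φ φ} = 0 (a repeated index in an antisymmetric pair)
R_{φφ} = R^θ_{φ θ φ} + R^φ_{φ φ φ} = (sin(θ)^2) + (0) = sin(θ)^2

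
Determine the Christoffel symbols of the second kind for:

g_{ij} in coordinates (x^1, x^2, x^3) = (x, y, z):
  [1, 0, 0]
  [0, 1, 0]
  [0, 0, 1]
Using Γ^k_{ij} = (1/2) g^{km} (∂_i g_{mj} + ∂_j g_{mi} - ∂_m g_{ij}); the metric is diagonal, so only the m = k term contributes.
Every metric component is constant, so all ∂_m g_{ij} = 0 and every Christoffel symbol vanishes.
All Christoffel symbols are zero.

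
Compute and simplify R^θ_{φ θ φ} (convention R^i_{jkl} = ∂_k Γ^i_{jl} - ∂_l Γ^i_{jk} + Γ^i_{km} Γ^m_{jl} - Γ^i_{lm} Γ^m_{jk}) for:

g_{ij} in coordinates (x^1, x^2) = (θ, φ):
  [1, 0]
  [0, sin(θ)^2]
Non-zero Christoffel symbols (Γ^k_{ij} = Γ^k_{ji}):
Γ^θ_{φ φ} = -sin(2*θ)/2
Γ^φ_{θ φ} = 1/tan(θ)
R^θ_{φ θ φ} = ∂_θ Γ^θ_{φ φ} - ∂_φ Γ^θ_{φ θ} + Γ^θ_{θ m} Γ^m_{φ φ} - Γ^θ_{φ m} Γ^m_{φ θ}
  = (-cos(2*θ)) - (0) + (0) - (-cos(θ)^2) = sin(θ)^2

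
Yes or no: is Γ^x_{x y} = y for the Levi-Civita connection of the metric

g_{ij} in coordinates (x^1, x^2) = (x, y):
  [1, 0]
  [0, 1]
Γ^x_{x y} = (1/2) g^{xx} (∂_x g_{xy} + ∂_y g_{xx} - ∂_x g_{xy}) = (1/2)(1)((0) + (0) - (0)) = 0
This differs from the proposed value y.
No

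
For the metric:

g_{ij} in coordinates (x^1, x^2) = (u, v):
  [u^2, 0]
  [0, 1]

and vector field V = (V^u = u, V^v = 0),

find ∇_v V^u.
Non-zero Christoffel symbols:
Γ^u_{u u} = 1/u
∇_v V^u = ∂_v V^u + Γ^u_{v j} V^j
  = (0) + (0)(u) + (0)(0)
  = 0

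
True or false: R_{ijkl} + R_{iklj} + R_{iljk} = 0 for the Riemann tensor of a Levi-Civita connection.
This is the first (algebraic) Bianchi identity.
True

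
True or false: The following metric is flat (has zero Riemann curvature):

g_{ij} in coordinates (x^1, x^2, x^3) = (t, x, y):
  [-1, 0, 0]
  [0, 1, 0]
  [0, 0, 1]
All metric components are constant, so every Christoffel symbol vanishes and R^i_{jkl} = 0.
True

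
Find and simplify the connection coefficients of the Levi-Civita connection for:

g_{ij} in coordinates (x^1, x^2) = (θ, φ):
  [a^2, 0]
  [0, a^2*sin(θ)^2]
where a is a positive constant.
Using Γ^k_{ij} = (1/2) g^{km} (∂_i g_{mj} + ∂_j g_{mi} - ∂_m g_{ij}); the metric is diagonal, so only the m = k term contributes.
Non-zero symbols (using the symmetry Γ^k_{ij} = Γ^k_{ji}):
Γ^θ_{φ φ} = (1/2) g^{θθ} (∂_φ g_{θφ} + ∂_φ g_{θφ} - ∂_θ g_{φφ}) = (1/2)(1/a^2)((0) + (0) - (a^2*sin(2*θ))) = -sin(2*θ)/2
Γ^φ_{θ φ} = (1/2) g^{φφ} (∂_θ g_{φφ} + ∂_φ g_{φθ} - ∂_φ g_{θφ}) = (1/2)(1/(a^2*sin(θ)^2))((a^2*sin(2*θ)) + (0) - (0)) = 1/tan(θ)
All other Christoffel symbols are zero.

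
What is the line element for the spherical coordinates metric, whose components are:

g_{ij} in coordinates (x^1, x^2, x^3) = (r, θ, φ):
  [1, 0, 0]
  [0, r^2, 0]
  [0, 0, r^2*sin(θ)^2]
ds^2 = g_{ij} dx^i dx^j; only the non-zero components contribute.
ds^2 = dr^2 + r^2 dθ^2 + r^2*sin(θ)^2 dφ^2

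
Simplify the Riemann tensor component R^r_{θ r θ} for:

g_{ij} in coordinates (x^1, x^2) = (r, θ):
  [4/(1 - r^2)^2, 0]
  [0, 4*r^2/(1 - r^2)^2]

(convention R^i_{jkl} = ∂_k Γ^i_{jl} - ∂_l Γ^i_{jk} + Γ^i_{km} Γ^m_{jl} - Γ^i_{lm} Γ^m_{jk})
Non-zero Christoffel symbols (Γ^k_{ij} = Γ^k_{ji}):
Γ^r_{r r} = 2*r/(1 - r^2)
Γ^r_{θ θ} = (r^3 + r)/(r^2 - 1)
Γ^θ_{r θ} = (-r^2 - 1)/(r^3 - r)
R^r_{θ r θ} = ∂_r Γ^r_{θ θ} - ∂_θ Γ^r_{θ r} + Γ^r_{r m} Γ^m_{θ θ} - Γ^r_{θ m} Γ^m_{θ r}
  = ((r^4 - 4*r^2 - 1)/(r^2 - 1)^2) - (0) + (-2*r^2*(r^2 + 1)/(r^2 - 1)^2) - (-(r^2 + 1)^2/(r^2 - 1)^2) = -4*r^2/(r^2 - 1)^2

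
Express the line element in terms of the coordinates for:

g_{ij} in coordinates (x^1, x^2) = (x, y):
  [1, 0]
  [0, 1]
ds^2 = g_{ij} dx^i dx^j; only the non-zero components contribute.
ds^2 = dx^2 + dy^2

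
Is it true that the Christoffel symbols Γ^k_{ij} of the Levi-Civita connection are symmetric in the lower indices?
The Levi-Civita connection is torsion-free, which is exactly Γ^k_{ij} = Γ^k_{ji}.
Yes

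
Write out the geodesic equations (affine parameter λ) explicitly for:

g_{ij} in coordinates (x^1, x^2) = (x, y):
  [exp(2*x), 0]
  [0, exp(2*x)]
Geodesic equation: d^2x^k/dλ^2 + Γ^k_{ij} (dx^i/dλ)(dx^j/dλ) = 0.
Non-zero Christoffel symbols:
Γ^x_{x x} = 1
Γ^x_{y y} = -1
Γ^y_{x y} = 1
Substituting (the symmetric pair Γ^k_{ij}, Γ^k_{ji} combines into a factor 2):
d^2x/dλ^2 + (dx/dλ)^2 - (dy/dλ)^2 = 0
d^2y/dλ^2 + 2 (dx/dλ)(dy/dλ) = 0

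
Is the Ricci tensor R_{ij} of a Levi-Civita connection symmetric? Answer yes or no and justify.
R_{ij} = R^k_{ikj}; the pair symmetry R_{kilj} = R_{ljki} gives R_{ij} = R_{ji}.
Yes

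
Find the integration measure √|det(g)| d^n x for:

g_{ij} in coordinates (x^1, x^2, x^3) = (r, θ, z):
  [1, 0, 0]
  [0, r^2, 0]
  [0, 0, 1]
det(g) = r^2
√|det(g)| = r
Volume element: dV = r dr dθ dz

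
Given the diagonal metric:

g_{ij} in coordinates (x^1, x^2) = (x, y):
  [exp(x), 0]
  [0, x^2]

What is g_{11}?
With x^1 = x, x^2 = y, g_{11} = g_{xx} is the row-1, column-1 entry of the matrix.
g_{11} = exp(x)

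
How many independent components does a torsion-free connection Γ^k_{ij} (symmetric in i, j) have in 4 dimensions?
Γ^k_{ij} has n choices for the upper index and n(n+1)/2 independent symmetric lower index pairs.
Total = 4 × 4×5/2 = 4 × 10 = 40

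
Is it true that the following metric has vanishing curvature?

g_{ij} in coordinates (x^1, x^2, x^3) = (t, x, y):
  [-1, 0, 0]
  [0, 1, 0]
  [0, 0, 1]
All metric components are constant, so every Christoffel symbol vanishes and R^i_{jkl} = 0.
Yes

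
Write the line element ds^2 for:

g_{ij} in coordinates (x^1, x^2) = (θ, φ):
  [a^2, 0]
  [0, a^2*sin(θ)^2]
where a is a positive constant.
ds^2 = g_{ij} dx^i dx^j; only the non-zero components contribute.
ds^2 = a^2 dθ^2 + a^2*sin(θ)^2 dφ^2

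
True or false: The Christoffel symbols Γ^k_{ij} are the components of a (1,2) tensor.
Under a change of coordinates Γ picks up an inhomogeneous term ∂²x/∂x'∂x'; e.g. Γ = 0 in Cartesian coordinates but Γ^r_{θθ} = -r in polar coordinates on the same flat plane.
False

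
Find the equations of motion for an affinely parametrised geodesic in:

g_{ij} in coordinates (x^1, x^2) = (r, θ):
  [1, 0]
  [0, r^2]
Geodesic equation: d^2x^k/dλ^2 + Γ^k_{ij} (dx^i/dλ)(dx^j/dλ) = 0.
Non-zero Christoffel symbols:
Γ^r_{θ θ} = -r
Γ^θ_{r θ} = 1/r
Substituting (the symmetric pair Γ^k_{ij}, Γ^k_{ji} combines into a factor 2):
d^2r/dλ^2 - r (dθ/dλ)^2 = 0
d^2θ/dλ^2 + (2/r) (dr/dλ)(dθ/dλ) = 0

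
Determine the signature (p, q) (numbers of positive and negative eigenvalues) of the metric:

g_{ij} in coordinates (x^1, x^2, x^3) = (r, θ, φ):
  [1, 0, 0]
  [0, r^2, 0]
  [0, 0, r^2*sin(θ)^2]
The metric is diagonal, so its eigenvalues are the diagonal entries: 1, r^2, r^2*sin(θ)^2 (at a generic point, where coordinate-dependent entries are positive).
3 positive, 0 negative.
(3, 0) - Riemannian (positive definite)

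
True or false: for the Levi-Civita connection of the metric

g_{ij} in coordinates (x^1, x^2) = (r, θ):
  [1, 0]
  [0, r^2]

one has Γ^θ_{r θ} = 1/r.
Γ^θ_{r θ} = (1/2) g^{θθ} (∂_r g_{θθ} + ∂_θ g_{θr} - ∂_θ g_{rθ}) = (1/2)(1/r^2)((2*r) + (0) - (0)) = 1/r
This equals the proposed value 1/r.
True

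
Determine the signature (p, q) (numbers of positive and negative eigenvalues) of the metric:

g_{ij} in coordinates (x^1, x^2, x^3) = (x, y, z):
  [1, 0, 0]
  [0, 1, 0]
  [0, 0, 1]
The metric is diagonal, so its eigenvalues are the diagonal entries: 1, 1, 1 (at a generic point, where coordinate-dependent entries are positive).
3 positive, 0 negative.
(3, 0) - Riemannian (positive definite)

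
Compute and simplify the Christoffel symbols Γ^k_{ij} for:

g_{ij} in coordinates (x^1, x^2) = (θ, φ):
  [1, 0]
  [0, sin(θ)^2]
Using Γ^k_{ij} = (1/2) g^{km} (∂_i g_{mj} + ∂_j g_{mi} - ∂_m g_{ij}); the metric is diagonal, so only the m = k term contributes.
Non-zero symbols (using the symmetry Γ^k_{ij} = Γ^k_{ji}):
Γ^θ_{φ φ} = (1/2) g^{θθ} (∂_φ g_{θφ} + ∂_φ g_{θφ} - ∂_θ g_{φφ}) = (1/2)(1)((0) + (0) - (sin(2*θ))) = -sin(2*θ)/2
Γ^φ_{θ φ} = (1/2) g^{φφ} (∂_θ g_{φφ} + ∂_φ g_{φθ} - ∂_φ g_{θφ}) = (1/2)(1/sin(θ)^2)((sin(2*θ)) + (0) - (0)) = 1/tan(θ)
All other Christoffel symbols are zero.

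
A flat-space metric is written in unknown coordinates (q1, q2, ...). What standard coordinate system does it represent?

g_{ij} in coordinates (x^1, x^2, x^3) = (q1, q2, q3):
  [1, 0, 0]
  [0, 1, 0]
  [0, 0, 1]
All components are constant and the metric is the identity, i.e. orthonormal rectilinear coordinates.
Cartesian (3D) coordinates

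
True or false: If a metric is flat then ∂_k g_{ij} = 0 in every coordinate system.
Flatness means R^i_{jkl} = 0; the components can still vary, e.g. the flat plane in polar coordinates has g_{θθ} = r^2.
False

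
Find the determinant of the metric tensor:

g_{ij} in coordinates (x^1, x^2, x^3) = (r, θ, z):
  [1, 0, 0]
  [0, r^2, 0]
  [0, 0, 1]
Diagonal metric: det(g) = g_{11}·g_{22}·g_{33}
= (1)·(r^2)·(1)
det(g) = r^2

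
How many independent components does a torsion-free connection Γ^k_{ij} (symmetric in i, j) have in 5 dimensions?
Γ^k_{ij} has n choices for the upper index and n(n+1)/2 independent symmetric lower index pairs.
Total = 5 × 5×6/2 = 5 × 15 = 75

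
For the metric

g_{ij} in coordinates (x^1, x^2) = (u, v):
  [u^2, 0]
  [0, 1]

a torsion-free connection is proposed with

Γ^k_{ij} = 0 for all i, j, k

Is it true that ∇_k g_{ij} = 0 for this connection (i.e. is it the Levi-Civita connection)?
Using ∇_k g_{ij} = ∂_k g_{ij} - Γ^m_{ki} g_{mj} - Γ^m_{kj} g_{im}:
∇_u g_{uu} = (2*u) - (0) - (0) = 2*u ≠ 0
So the connection is not metric compatible (it is not the Levi-Civita connection).
No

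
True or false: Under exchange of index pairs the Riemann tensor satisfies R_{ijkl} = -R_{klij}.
The pair-exchange symmetry has a plus sign: R_{ijkl} = +R_{klij}.
False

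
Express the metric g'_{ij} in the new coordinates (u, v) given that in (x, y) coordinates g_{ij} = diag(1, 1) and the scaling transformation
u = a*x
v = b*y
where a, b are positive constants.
Invert the transformation: x = u/a, y = v/b
g'_{ij} = (∂x^k/∂x'^i)(∂x^l/∂x'^j) g_{kl}; with g_{kl} = δ_{kl} this is Σ_k (∂x^k/∂x'^i)(∂x^k/∂x'^j).
Jacobian: ∂x/∂u = 1/a, ∂x/∂v = 0, ∂y/∂u = 0, ∂y/∂v = 1/b
g'_{uu} = (1/a)(1/a) + (0)(0) = 1/a^2
g'_{uv} = (1/a)(0) + (0)(1/b) = 0
g'_{vv} = (0)(0) + (1/b)(1/b) = 1/b^2
g'_{ij} = diag(1/a^2, 1/b^2)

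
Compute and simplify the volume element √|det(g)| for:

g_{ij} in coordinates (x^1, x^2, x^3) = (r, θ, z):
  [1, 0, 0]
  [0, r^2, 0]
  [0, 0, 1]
det(g) = r^2
√|det(g)| = r
Volume element: dV = r dr dθ dz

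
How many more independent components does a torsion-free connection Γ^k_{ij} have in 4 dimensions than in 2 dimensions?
Independent components in n dimensions: n × n(n+1)/2 = n^2(n+1)/2.
4D: 4 × 10 = 40
2D: 2 × 3 = 6
Difference = 40 - 6 = 34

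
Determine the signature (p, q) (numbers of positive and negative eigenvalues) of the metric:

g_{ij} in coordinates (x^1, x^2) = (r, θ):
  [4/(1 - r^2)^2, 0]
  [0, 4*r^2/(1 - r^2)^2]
The metric is diagonal, so its eigenvalues are the diagonal entries: 4/(1 - r^2)^2, 4*r^2/(1 - r^2)^2 (at a generic point, where coordinate-dependent entries are positive).
2 positive, 0 negative.
(2, 0) - Riemannian (positive definite)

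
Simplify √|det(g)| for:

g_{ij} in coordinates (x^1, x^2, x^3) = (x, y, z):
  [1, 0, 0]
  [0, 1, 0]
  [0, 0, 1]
det(g) = 1
√|det(g)| = 1
Volume element: dV = 1 dx dy dz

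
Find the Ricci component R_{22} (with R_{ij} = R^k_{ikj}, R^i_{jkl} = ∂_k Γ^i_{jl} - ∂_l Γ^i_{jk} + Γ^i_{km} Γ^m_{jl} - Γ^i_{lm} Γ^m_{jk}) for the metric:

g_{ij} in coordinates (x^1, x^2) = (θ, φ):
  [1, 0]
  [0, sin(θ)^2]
Non-zero Christoffel symbols (Γ^k_{ij} = Γ^k_{ji}):
Γ^θ_{φ φ} = -sin(2*θ)/2
Γ^φ_{θ φ} = 1/tan(θ)
R^θ_{φ θ φ} = ∂_θ Γ^θ_{φ φ} - ∂_φ Γ^θ_{φ θ} + Γ^θ_{θ m} Γ^m_{φ φ} - Γ^θ_{φ m} Γ^m_{φ θ}
  = (-cos(2*θ)) - (0) + (0) - (-cos(θ)^2) = sin(θ)^2
R^φ_{φ φ φ} = 0 (a repeated index in an antisymmetric pair)
R_{φφ} = R^θ_{φ θ φ} + R^φ_{φ φ φ} = (sin(θ)^2) + (0) = sin(θ)^2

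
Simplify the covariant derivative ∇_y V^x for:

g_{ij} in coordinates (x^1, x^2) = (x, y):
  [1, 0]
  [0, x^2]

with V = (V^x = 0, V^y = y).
Non-zero Christoffel symbols:
Γ^x_{y y} = -x
Γ^y_{x y} = 1/x
∇_y V^x = ∂_y V^x + Γ^x_{y j} V^j
  = (0) + (0)(0) + (-x)(y)
  = -x*y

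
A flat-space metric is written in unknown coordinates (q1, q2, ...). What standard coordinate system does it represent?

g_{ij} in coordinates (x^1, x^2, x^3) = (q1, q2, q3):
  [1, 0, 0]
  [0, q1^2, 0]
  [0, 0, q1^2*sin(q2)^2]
The line element ds^2 = dq1^2 + q1^2 dq2^2 + q1^2 sin(q2)^2 dq3^2 is dr^2 + r^2 dθ^2 + r^2 sin(θ)^2 dφ^2 with q1 = r, q2 = θ, q3 = φ.
spherical coordinates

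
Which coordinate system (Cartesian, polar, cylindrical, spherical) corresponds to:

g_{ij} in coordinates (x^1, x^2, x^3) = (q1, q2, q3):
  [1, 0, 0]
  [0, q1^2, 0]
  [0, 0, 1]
The line element ds^2 = dq1^2 + q1^2 dq2^2 + dq3^2 is dr^2 + r^2 dθ^2 + dz^2 with q1 = r, q2 = θ, q3 = z.
cylindrical coordinates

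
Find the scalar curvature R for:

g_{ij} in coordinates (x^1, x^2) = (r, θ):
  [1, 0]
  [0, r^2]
Non-zero Christoffel symbols (Γ^k_{ij} = Γ^k_{ji}):
Γ^r_{θ θ} = -r
Γ^θ_{r θ} = 1/r
Ricci tensor (R_{ij} = R^k_{ikj}): R_{rr} = 0, R_{rθ} = 0, R_{θθ} = 0
Inverse metric: g^{rr} = 1, g^{θθ} = 1/r^2
R = g^{ij} R_{ij} = (1)(0) + (1/r^2)(0) = 0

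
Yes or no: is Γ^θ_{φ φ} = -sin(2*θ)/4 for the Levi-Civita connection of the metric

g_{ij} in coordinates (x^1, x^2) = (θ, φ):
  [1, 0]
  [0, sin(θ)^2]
Γ^θ_{φ φ} = (1/2) g^{θθ} (∂_φ g_{θφ} + ∂_φ g_{θφ} - ∂_θ g_{φφ}) = (1/2)(1)((0) + (0) - (sin(2*θ))) = -sin(2*θ)/2
This differs from the proposed value -sin(2*θ)/4.
No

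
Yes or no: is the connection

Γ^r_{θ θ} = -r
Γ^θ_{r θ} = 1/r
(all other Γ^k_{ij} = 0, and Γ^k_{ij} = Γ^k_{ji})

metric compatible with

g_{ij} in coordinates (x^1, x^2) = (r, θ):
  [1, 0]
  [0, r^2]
Using ∇_k g_{ij} = ∂_k g_{ij} - Γ^m_{ki} g_{mj} - Γ^m_{kj} g_{im}:
e.g. ∇_r g_{θθ} = (2*r) - (r) - (r) = 0
Every component ∇_k g_{ij} vanishes: the connection is metric compatible.
Yes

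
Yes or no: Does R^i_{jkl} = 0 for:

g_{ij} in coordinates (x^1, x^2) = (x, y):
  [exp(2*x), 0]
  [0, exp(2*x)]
Non-zero Christoffel symbols:
Γ^x_{x x} = 1
Γ^x_{y y} = -1
Γ^y_{x y} = 1
Ricci tensor: R_{xx} = 0, R_{xy} = 0, R_{yy} = 0
All R_{ij} vanish; in 2 dimensions the Riemann tensor is fully determined by the Ricci tensor, so R^i_{jkl} = 0: the metric is flat (curvilinear coordinates on flat space).
Yes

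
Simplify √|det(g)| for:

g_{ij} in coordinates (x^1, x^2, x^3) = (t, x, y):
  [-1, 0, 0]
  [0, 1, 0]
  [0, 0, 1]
det(g) = -1
√|det(g)| = 1
Volume element: dV = 1 dt dx dy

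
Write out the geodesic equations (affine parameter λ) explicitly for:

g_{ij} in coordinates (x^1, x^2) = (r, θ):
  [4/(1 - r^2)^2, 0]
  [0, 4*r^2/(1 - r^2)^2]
Geodesic equation: d^2x^k/dλ^2 + Γ^k_{ij} (dx^i/dλ)(dx^j/dλ) = 0.
Non-zero Christoffel symbols:
Γ^r_{r r} = 2*r/(1 - r^2)
Γ^r_{θ θ} = (r^3 + r)/(r^2 - 1)
Γ^θ_{r θ} = (-r^2 - 1)/(r^3 - r)
Substituting (the symmetric pair Γ^k_{ij}, Γ^k_{ji} combines into a factor 2):
d^2r/dλ^2 + (2*r/(1 - r^2)) (dr/dλ)^2 + ((r^3 + r)/(r^2 - 1)) (dθ/dλ)^2 = 0
d^2θ/dλ^2 + ((-2*r^2 - 2)/(r^3 - r)) (dr/dλ)(dθ/dλ) = 0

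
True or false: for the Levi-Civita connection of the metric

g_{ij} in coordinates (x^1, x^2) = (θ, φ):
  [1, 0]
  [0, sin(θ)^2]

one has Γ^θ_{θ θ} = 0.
Γ^θ_{θ θ} = (1/2) g^{θθ} (∂_θ g_{θθ} + ∂_θ g_{θθ} - ∂_θ g_{θθ}) = (1/2)(1)((0) + (0) - (0)) = 0
This equals the proposed value 0.
True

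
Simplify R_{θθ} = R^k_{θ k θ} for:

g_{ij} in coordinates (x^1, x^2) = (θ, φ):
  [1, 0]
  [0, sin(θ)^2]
Non-zero Christoffel symbols (Γ^k_{ij} = Γ^k_{ji}):
Γ^θ_{φ φ} = -sin(2*θ)/2
Γ^φ_{θ φ} = 1/tan(θ)
R^θ_{θ θ θ} = 0 (a repeated index in an antisymmetric pair)
R^φ_{θ φ θ} = ∂_φ Γ^φ_{θ θ} - ∂_θ Γ^φ_{θ φ} + Γ^φ_{φ m} Γ^m_{θ θ} - Γ^φ_{θ m} Γ^m_{θ φ}
  = (0) - (-1/sin(θ)^2) + (0) - (1/tan(θ)^2) = 1
R_{θθ} = R^θ_{θ θ θ} + R^φ_{θ φ θ} = (0) + (1) = 1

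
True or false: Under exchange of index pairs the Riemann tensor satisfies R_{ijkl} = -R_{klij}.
The pair-exchange symmetry has a plus sign: R_{ijkl} = +R_{klij}.
False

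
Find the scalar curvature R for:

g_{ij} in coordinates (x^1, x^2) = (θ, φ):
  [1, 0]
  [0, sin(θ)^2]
Non-zero Christoffel symbols (Γ^k_{ij} = Γ^k_{ji}):
Γ^θ_{φ φ} = -sin(2*θ)/2
Γ^φ_{θ φ} = 1/tan(θ)
Ricci tensor (R_{ij} = R^k_{ikj}): R_{θθ} = 1, R_{θφ} = 0, R_{φφ} = sin(θ)^2
Inverse metric: g^{θθ} = 1, g^{φφ} = 1/sin(θ)^2
R = g^{ij} R_{ij} = (1)(1) + (1/sin(θ)^2)(sin(θ)^2) = 2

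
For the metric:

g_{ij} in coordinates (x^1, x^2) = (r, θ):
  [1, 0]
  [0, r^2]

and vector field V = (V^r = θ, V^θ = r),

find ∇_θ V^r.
Non-zero Christoffel symbols:
Γ^r_{θ θ} = -r
Γ^θ_{r θ} = 1/r
∇_θ V^r = ∂_θ V^r + Γ^r_{θ j} V^j
  = (1) + (0)(θ) + (-r)(r)
  = 1 - r^2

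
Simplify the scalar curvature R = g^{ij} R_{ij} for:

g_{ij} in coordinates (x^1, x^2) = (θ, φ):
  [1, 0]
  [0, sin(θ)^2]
Non-zero Christoffel symbols (Γ^k_{ij} = Γ^k_{ji}):
Γ^θ_{φ φ} = -sin(2*θ)/2
Γ^φ_{θ φ} = 1/tan(θ)
Ricci tensor (R_{ij} = R^k_{ikj}): R_{θθ} = 1, R_{θφ} = 0, R_{φφ} = sin(θ)^2
Inverse metric: g^{θθ} = 1, g^{φφ} = 1/sin(θ)^2
R = g^{ij} R_{ij} = (1)(1) + (1/sin(θ)^2)(sin(θ)^2) = 2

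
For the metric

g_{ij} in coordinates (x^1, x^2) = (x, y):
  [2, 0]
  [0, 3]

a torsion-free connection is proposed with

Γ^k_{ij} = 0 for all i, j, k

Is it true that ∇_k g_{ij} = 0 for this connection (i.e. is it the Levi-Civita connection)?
Using ∇_k g_{ij} = ∂_k g_{ij} - Γ^m_{ki} g_{mj} - Γ^m_{kj} g_{im}:
e.g. ∇_y g_{xy} = (0) - (0) - (0) = 0
Every component ∇_k g_{ij} vanishes: the connection is metric compatible.
Yes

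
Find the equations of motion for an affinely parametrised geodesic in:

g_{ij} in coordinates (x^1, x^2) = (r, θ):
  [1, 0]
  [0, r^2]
Geodesic equation: d^2x^k/dλ^2 + Γ^k_{ij} (dx^i/dλ)(dx^j/dλ) = 0.
Non-zero Christoffel symbols:
Γ^r_{θ θ} = -r
Γ^θ_{r θ} = 1/r
Substituting (the symmetric pair Γ^k_{ij}, Γ^k_{ji} combines into a factor 2):
d^2r/dλ^2 - r (dθ/dλ)^2 = 0
d^2θ/dλ^2 + (2/r) (dr/dλ)(dθ/dλ) = 0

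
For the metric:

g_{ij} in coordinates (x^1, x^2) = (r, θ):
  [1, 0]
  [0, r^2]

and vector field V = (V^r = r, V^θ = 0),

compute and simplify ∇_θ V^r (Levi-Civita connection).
Non-zero Christoffel symbols:
Γ^r_{θ θ} = -r
Γ^θ_{r θ} = 1/r
∇_θ V^r = ∂_θ V^r + Γ^r_{θ j} V^j
  = (0) + (0)(r) + (-r)(0)
  = 0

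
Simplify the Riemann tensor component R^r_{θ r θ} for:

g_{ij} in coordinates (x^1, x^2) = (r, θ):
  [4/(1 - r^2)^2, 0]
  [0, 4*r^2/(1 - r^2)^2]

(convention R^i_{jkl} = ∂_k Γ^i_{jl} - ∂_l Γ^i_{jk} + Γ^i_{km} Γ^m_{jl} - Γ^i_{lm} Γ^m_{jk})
Non-zero Christoffel symbols (Γ^k_{ij} = Γ^k_{ji}):
Γ^r_{r r} = 2*r/(1 - r^2)
Γ^r_{θ θ} = (r^3 + r)/(r^2 - 1)
Γ^θ_{r θ} = (-r^2 - 1)/(r^3 - r)
R^r_{θ r θ} = ∂_r Γ^r_{θ θ} - ∂_θ Γ^r_{θ r} + Γ^r_{r m} Γ^m_{θ θ} - Γ^r_{θ m} Γ^m_{θ r}
  = ((r^4 - 4*r^2 - 1)/(r^2 - 1)^2) - (0) + (-2*r^2*(r^2 + 1)/(r^2 - 1)^2) - (-(r^2 + 1)^2/(r^2 - 1)^2) = -4*r^2/(r^2 - 1)^2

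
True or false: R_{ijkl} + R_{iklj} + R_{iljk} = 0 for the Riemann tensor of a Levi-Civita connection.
This is the first (algebraic) Bianchi identity.
True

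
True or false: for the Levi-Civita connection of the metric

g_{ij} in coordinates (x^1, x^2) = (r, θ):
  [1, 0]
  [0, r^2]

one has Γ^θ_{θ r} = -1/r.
Γ^θ_{θ r} = (1/2) g^{θθ} (∂_θ g_{θr} + ∂_r g_{θθ} - ∂_θ g_{θr}) = (1/2)(1/r^2)((0) + (2*r) - (0)) = 1/r
This differs from the proposed value -1/r.
False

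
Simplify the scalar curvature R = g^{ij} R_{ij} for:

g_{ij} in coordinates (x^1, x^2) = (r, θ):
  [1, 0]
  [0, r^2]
Non-zero Christoffel symbols (Γ^k_{ij} = Γ^k_{ji}):
Γ^r_{θ θ} = -r
Γ^θ_{r θ} = 1/r
Ricci tensor (R_{ij} = R^k_{ikj}): R_{rr} = 0, R_{rθ} = 0, R_{θθ} = 0
Inverse metric: g^{rr} = 1, g^{θθ} = 1/r^2
R = g^{ij} R_{ij} = (1)(0) + (1/r^2)(0) = 0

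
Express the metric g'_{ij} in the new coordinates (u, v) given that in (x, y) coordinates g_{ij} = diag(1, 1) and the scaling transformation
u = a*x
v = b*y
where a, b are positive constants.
Invert the transformation: x = u/a, y = v/b
g'_{ij} = (∂x^k/∂x'^i)(∂x^l/∂x'^j) g_{kl}; with g_{kl} = δ_{kl} this is Σ_k (∂x^k/∂x'^i)(∂x^k/∂x'^j).
Jacobian: ∂x/∂u = 1/a, ∂x/∂v = 0, ∂y/∂u = 0, ∂y/∂v = 1/b
g'_{uu} = (1/a)(1/a) + (0)(0) = 1/a^2
g'_{uv} = (1/a)(0) + (0)(1/b) = 0
g'_{vv} = (0)(0) + (1/b)(1/b) = 1/b^2
g'_{ij} = diag(1/a^2, 1/b^2)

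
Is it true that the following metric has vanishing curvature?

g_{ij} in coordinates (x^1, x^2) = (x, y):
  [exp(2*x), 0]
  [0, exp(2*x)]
Non-zero Christoffel symbols:
Γ^x_{x x} = 1
Γ^x_{y y} = -1
Γ^y_{x y} = 1
Ricci tensor: R_{xx} = 0, R_{xy} = 0, R_{yy} = 0
All R_{ij} vanish; in 2 dimensions the Riemann tensor is fully determined by the Ricci tensor, so R^i_{jkl} = 0: the metric is flat (curvilinear coordinates on flat space).
Yes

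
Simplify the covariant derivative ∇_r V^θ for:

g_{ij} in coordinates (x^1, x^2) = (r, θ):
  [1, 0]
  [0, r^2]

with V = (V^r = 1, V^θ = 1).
Non-zero Christoffel symbols:
Γ^r_{θ θ} = -r
Γ^θ_{r θ} = 1/r
∇_r V^θ = ∂_r V^θ + Γ^θ_{r j} V^j
  = (0) + (0)(1) + (1/r)(1)
  = 1/r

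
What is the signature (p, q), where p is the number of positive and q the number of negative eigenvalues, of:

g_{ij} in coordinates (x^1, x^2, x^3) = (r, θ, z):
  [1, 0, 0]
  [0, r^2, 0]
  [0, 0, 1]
The metric is diagonal, so its eigenvalues are the diagonal entries: 1, r^2, 1 (at a generic point, where coordinate-dependent entries are positive).
3 positive, 0 negative.
(3, 0) - Riemannian (positive definite)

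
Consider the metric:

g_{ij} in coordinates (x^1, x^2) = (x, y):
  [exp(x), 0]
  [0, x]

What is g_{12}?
With x^1 = x, x^2 = y, g_{12} = g_{xy} is the row-1, column-2 entry of the matrix.
g_{12} = 0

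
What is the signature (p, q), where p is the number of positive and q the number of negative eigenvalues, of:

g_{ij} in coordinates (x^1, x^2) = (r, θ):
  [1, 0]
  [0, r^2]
The metric is diagonal, so its eigenvalues are the diagonal entries: 1, r^2 (at a generic point, where coordinate-dependent entries are positive).
2 positive, 0 negative.
(2, 0) - Riemannian (positive definite)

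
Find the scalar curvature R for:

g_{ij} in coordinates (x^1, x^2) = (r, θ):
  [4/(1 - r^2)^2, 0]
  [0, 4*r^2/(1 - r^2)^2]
Non-zero Christoffel symbols (Γ^k_{ij} = Γ^k_{ji}):
Γ^r_{r r} = 2*r/(1 - r^2)
Γ^r_{θ θ} = (r^3 + r)/(r^2 - 1)
Γ^θ_{r θ} = (-r^2 - 1)/(r^3 - r)
Ricci tensor (R_{ij} = R^k_{ikj}): R_{rr} = -4/(r^2 - 1)^2, R_{rθ} = 0, R_{θθ} = -4*r^2/(r^2 - 1)^2
Inverse metric: g^{rr} = (1 - r^2)^2/4, g^{θθ} = (1 - r^2)^2/(4*r^2)
R = g^{ij} R_{ij} = ((1 - r^2)^2/4)(-4/(r^2 - 1)^2) + ((1 - r^2)^2/(4*r^2))(-4*r^2/(r^2 - 1)^2) = -2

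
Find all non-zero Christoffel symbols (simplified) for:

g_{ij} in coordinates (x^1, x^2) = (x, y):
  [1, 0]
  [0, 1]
Using Γ^k_{ij} = (1/2) g^{km} (∂_i g_{mj} + ∂_j g_{mi} - ∂_m g_{ij}); the metric is diagonal, so only the m = k term contributes.
Every metric component is constant, so all ∂_m g_{ij} = 0 and every Christoffel symbol vanishes.
All Christoffel symbols are zero.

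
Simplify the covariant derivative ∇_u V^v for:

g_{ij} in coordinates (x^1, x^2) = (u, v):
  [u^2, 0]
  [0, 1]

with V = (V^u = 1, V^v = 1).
Non-zero Christoffel symbols:
Γ^u_{u u} = 1/u
∇_u V^v = ∂_u V^v + Γ^v_{u j} V^j
  = (0) + (0)(1) + (0)(1)
  = 0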